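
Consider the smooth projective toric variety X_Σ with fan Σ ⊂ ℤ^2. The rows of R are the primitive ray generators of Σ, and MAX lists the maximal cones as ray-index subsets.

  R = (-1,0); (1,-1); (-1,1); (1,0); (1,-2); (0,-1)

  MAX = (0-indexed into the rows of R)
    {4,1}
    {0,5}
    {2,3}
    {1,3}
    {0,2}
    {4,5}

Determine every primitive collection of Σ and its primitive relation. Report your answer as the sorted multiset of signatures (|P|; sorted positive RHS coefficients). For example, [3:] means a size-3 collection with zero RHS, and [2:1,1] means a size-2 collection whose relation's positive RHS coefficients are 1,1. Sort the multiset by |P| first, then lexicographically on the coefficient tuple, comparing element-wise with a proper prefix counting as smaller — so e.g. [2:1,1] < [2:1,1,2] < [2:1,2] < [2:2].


The 9 primitive collections of Σ (r=6, n=2):

  {0,3}:  v_{0} + v_{3} = 0  ⟹  sig = [2:]
  {1,2}:  v_{1} + v_{2} = 0  ⟹  sig = [2:]
  {0,1}:  v_{0} + v_{1} = v_{5}  ⟹  sig = [2:1]
  {1,5}:  v_{1} + v_{5} = v_{4}  ⟹  sig = [2:1]
  {2,4}:  v_{2} + v_{4} = v_{5}  ⟹  sig = [2:1]
  {2,5}:  v_{2} + v_{5} = v_{0}  ⟹  sig = [2:1]
  {3,5}:  v_{3} + v_{5} = v_{1}  ⟹  sig = [2:1]
  {0,4}:  v_{0} + v_{4} = 2·v_{5}  ⟹  sig = [2:2]
  {3,4}:  v_{3} + v_{4} = 2·v_{1}  ⟹  sig = [2:2]

Hence PRS(X_Σ) =
[[2:], [2:], [2:1], [2:1], [2:1], [2:1], [2:1], [2:2], [2:2]]


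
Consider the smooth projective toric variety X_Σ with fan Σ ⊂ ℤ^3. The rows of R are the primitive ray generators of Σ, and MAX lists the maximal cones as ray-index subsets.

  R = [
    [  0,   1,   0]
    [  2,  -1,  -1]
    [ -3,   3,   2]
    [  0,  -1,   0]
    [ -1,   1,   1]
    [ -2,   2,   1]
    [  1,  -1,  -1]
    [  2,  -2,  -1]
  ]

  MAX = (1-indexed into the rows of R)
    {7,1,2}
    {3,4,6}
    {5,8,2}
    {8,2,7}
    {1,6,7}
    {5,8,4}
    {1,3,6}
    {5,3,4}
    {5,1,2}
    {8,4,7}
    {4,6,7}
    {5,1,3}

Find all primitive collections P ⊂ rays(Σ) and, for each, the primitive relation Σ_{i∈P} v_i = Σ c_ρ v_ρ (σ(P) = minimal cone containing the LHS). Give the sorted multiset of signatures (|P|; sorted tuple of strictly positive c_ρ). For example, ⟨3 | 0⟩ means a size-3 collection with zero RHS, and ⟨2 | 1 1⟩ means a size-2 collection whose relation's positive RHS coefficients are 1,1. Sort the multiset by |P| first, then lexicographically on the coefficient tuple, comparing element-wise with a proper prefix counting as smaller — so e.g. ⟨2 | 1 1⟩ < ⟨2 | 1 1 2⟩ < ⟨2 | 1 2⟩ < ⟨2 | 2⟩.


The 10 primitive collections of Σ (r=8, n=3):

  P = {1,4}:  v_{1} + v_{4} = 0  →  sig = ⟨2 | 0⟩
  P = {5,7}:  v_{5} + v_{7} = 0  →  sig = ⟨2 | 0⟩
  P = {6,8}:  v_{6} + v_{8} = 0  →  sig = ⟨2 | 0⟩
  P = {1,8}:  v_{1} + v_{8} = v_{2}  →  sig = ⟨2 | 1⟩
  P = {2,4}:  v_{2} + v_{4} = v_{8}  →  sig = ⟨2 | 1⟩
  P = {2,6}:  v_{2} + v_{6} = v_{1}  →  sig = ⟨2 | 1⟩
  P = {3,7}:  v_{3} + v_{7} = v_{6}  →  sig = ⟨2 | 1⟩
  P = {3,8}:  v_{3} + v_{8} = v_{5}  →  sig = ⟨2 | 1⟩
  P = {5,6}:  v_{5} + v_{6} = v_{3}  →  sig = ⟨2 | 1⟩
  P = {2,3}:  v_{2} + v_{3} = v_{1} + v_{5}  →  sig = ⟨2 | 1 1⟩

Sorted signature multiset PRS(X):
    |P|=2: 10 collections, coeffs (), (), (), (1), (1), (1), (1), (1), (1), (1,1)


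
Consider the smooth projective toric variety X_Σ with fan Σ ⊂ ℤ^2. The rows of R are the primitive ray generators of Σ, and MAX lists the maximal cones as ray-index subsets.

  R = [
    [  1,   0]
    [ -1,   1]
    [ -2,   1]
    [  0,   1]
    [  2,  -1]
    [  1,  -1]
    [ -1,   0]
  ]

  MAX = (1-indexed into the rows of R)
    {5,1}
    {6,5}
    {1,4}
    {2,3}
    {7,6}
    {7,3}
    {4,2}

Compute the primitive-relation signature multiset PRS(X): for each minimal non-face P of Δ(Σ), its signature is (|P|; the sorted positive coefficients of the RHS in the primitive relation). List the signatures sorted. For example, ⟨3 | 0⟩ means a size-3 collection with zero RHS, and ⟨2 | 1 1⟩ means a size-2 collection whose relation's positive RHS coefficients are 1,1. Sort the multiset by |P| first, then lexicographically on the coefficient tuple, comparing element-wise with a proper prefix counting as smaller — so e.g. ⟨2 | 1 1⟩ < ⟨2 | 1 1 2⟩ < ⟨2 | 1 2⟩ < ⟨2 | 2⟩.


Δ(Σ) — 7 vertices, 14 min non-faces:

  {1,7}:  v_{1} + v_{7} = 0  ⟹  sig = ⟨2 | 0⟩
  {2,6}:  v_{2} + v_{6} = 0  ⟹  sig = ⟨2 | 0⟩
  {3,5}:  v_{3} + v_{5} = 0  ⟹  sig = ⟨2 | 0⟩
  {1,2}:  v_{1} + v_{2} = v_{4}  ⟹  sig = ⟨2 | 1⟩
  {1,3}:  v_{1} + v_{3} = v_{2}  ⟹  sig = ⟨2 | 1⟩
  {1,6}:  v_{1} + v_{6} = v_{5}  ⟹  sig = ⟨2 | 1⟩
  {2,5}:  v_{2} + v_{5} = v_{1}  ⟹  sig = ⟨2 | 1⟩
  {2,7}:  v_{2} + v_{7} = v_{3}  ⟹  sig = ⟨2 | 1⟩
  {3,6}:  v_{3} + v_{6} = v_{7}  ⟹  sig = ⟨2 | 1⟩
  {4,6}:  v_{4} + v_{6} = v_{1}  ⟹  sig = ⟨2 | 1⟩
  {4,7}:  v_{4} + v_{7} = v_{2}  ⟹  sig = ⟨2 | 1⟩
  {5,7}:  v_{5} + v_{7} = v_{6}  ⟹  sig = ⟨2 | 1⟩
  {3,4}:  v_{3} + v_{4} = 2·v_{2}  ⟹  sig = ⟨2 | 2⟩
  {4,5}:  v_{4} + v_{5} = 2·v_{1}  ⟹  sig = ⟨2 | 2⟩

Signatures (|P|; sorted positive RHS coefficients), sorted:
{ ⟨2 | 0⟩ ×3,  ⟨2 | 1⟩ ×9,  ⟨2 | 2⟩ ×2 }


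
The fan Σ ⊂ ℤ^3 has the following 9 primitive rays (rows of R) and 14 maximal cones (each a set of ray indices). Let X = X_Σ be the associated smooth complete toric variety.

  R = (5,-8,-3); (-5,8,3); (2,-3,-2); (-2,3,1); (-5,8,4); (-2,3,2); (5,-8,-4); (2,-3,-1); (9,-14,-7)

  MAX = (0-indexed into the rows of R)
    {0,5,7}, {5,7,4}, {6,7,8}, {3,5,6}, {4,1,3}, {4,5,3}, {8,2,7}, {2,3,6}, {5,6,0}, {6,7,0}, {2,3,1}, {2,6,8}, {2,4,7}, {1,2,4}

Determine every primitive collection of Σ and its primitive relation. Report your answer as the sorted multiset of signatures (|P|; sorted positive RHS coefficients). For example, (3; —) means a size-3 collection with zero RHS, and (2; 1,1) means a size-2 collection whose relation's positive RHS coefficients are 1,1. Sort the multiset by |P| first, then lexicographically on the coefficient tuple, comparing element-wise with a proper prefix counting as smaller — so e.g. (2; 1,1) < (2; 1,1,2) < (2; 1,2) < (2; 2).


Δ(Σ) — 9 vertices, 18 min non-faces:

  • {0,1}:  v_{0} + v_{1} = 0  so sig = (2; —)
  • {2,5}:  v_{2} + v_{5} = 0  so sig = (2; —)
  • {3,7}:  v_{3} + v_{7} = 0  so sig = (2; —)
  • {4,6}:  v_{4} + v_{6} = 0  so sig = (2; —)
  • {0,2}:  v_{0} + v_{2} = v_{6} + v_{7}  so sig = (2; 1,1)
  • {0,3}:  v_{0} + v_{3} = v_{5} + v_{6}  so sig = (2; 1,1)
  • {0,4}:  v_{0} + v_{4} = v_{5} + v_{7}  so sig = (2; 1,1)
  • {1,5}:  v_{1} + v_{5} = v_{3} + v_{4}  so sig = (2; 1,1)
  • {1,6}:  v_{1} + v_{6} = v_{2} + v_{3}  so sig = (2; 1,1)
  • {1,7}:  v_{1} + v_{7} = v_{2} + v_{4}  so sig = (2; 1,1)
  • {3,8}:  v_{3} + v_{8} = v_{2} + v_{6}  so sig = (2; 1,1)
  • {4,8}:  v_{4} + v_{8} = v_{2} + v_{7}  so sig = (2; 1,1)
  • {5,8}:  v_{5} + v_{8} = v_{6} + v_{7}  so sig = (2; 1,1)
  • {1,8}:  v_{1} + v_{8} = 2·v_{2}  so sig = (2; 2)
  • {0,8}:  v_{0} + v_{8} = 2·v_{6} + 2·v_{7}  so sig = (2; 2,2)
  • {2,3,4}:  v_{2} + v_{3} + v_{4} = v_{1}  so sig = (3; 1)
  • {2,6,7}:  v_{2} + v_{6} + v_{7} = v_{8}  so sig = (3; 1)
  • {5,6,7}:  v_{5} + v_{6} + v_{7} = v_{0}  so sig = (3; 1)

Signatures (|P|; sorted positive RHS coefficients), sorted:
{ (2; —) ×4,  (2; 1,1) ×9,  (2; 2),  (2; 2,2),  (3; 1) ×3 }


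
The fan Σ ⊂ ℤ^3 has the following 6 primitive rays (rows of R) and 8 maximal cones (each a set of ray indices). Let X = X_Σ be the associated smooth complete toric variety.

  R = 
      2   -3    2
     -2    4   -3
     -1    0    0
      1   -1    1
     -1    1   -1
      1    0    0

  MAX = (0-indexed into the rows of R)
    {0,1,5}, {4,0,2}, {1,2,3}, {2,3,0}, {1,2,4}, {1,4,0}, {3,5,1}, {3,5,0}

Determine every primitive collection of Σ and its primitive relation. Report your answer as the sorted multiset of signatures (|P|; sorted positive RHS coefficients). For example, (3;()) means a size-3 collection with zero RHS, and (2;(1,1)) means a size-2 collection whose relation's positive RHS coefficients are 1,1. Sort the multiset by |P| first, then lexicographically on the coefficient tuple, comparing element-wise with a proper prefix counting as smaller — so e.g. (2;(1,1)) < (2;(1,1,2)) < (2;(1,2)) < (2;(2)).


Minimal non-faces — 5 found among 6 rays, 8 max cones:

  {2,5}:  v_{2} + v_{5} = 0  ⟹  sig = (2;())
  {3,4}:  v_{3} + v_{4} = 0  ⟹  sig = (2;())
  {4,5}:  v_{4} + v_{5} = v_{0} + v_{1}  ⟹  sig = (2;(1,1))
  {0,1,2}:  v_{0} + v_{1} + v_{2} = v_{4}  ⟹  sig = (3;(1))
  {0,1,3}:  v_{0} + v_{1} + v_{3} = v_{5}  ⟹  sig = (3;(1))

Hence PRS(X_Σ) =
    |P|=2: 3 collections, coeffs (), (), (1,1)
    |P|=3: 2 collections, coeffs (1), (1)


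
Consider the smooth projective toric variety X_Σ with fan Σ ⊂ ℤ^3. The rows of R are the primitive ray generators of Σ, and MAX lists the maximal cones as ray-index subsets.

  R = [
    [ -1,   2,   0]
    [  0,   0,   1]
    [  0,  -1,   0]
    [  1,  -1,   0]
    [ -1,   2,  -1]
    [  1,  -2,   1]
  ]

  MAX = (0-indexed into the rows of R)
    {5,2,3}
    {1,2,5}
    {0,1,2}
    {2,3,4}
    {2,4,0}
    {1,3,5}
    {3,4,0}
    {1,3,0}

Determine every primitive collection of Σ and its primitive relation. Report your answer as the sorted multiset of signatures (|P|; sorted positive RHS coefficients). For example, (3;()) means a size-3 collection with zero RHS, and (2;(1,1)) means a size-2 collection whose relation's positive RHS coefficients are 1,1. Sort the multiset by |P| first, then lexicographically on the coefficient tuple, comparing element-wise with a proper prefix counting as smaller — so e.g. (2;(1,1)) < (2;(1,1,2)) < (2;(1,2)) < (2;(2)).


Primitive collections (5):

  P={4,5}:  v_{4} + v_{5} = 0  ⇒ sig = (2;())
  P={0,5}:  v_{0} + v_{5} = v_{1}  ⇒ sig = (2;(1))
  P={1,4}:  v_{1} + v_{4} = v_{0}  ⇒ sig = (2;(1))
  P={0,2,3}:  v_{0} + v_{2} + v_{3} = 0  ⇒ sig = (3;())
  P={1,2,3}:  v_{1} + v_{2} + v_{3} = v_{5}  ⇒ sig = (3;(1))

so the primitive-relation signature multiset is
{ (2;()),  (2;(1)) ×2,  (3;()),  (3;(1)) }


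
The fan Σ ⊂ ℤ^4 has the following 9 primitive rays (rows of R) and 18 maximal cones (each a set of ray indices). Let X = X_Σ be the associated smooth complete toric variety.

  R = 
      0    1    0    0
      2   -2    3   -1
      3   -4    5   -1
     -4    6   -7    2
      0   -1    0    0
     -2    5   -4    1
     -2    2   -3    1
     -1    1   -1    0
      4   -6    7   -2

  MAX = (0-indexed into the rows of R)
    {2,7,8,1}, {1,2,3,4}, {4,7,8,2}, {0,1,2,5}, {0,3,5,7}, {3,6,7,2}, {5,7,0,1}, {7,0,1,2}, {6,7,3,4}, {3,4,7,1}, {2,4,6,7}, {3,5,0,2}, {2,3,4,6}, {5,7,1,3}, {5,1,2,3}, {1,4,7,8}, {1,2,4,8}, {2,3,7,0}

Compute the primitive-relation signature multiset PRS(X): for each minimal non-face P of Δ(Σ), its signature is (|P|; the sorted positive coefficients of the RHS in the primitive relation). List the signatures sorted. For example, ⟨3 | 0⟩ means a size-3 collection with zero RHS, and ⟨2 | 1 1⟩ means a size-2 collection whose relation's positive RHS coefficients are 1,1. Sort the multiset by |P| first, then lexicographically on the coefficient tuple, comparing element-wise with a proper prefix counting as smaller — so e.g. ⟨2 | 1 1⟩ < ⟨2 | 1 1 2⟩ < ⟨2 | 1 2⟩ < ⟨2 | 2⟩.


Minimal non-faces — 14 found among 9 rays, 18 max cones:

  P = {0,4}:  v_{0} + v_{4} = 0 ; sig = ⟨2 | 0⟩
  P = {1,6}:  v_{1} + v_{6} = 0 ; sig = ⟨2 | 0⟩
  P = {3,8}:  v_{3} + v_{8} = 0 ; sig = ⟨2 | 0⟩
  P = {4,5}:  v_{4} + v_{5} = v_{1} + v_{3} ; sig = ⟨2 | 1 1⟩
  P = {5,6}:  v_{5} + v_{6} = v_{0} + v_{3} ; sig = ⟨2 | 1 1⟩
  P = {5,8}:  v_{5} + v_{8} = v_{0} + v_{1} ; sig = ⟨2 | 1 1⟩
  P = {0,6}:  v_{0} + v_{6} = v_{2} + v_{3} + v_{7} ; sig = ⟨2 | 1 1 1⟩
  P = {0,8}:  v_{0} + v_{8} = v_{1} + v_{2} + v_{7} ; sig = ⟨2 | 1 1 1⟩
  P = {6,8}:  v_{6} + v_{8} = v_{2} + v_{4} + v_{7} ; sig = ⟨2 | 1 1 1⟩
  P = {0,1,3}:  v_{0} + v_{1} + v_{3} = v_{5} ; sig = ⟨3 | 1⟩
  P = {2,5,7}:  v_{2} + v_{5} + v_{7} = 2·v_{0} ; sig = ⟨3 | 2⟩
  P = {1,2,3,7}:  v_{1} + v_{2} + v_{3} + v_{7} = v_{0} ; sig = ⟨4 | 1⟩
  P = {1,2,4,7}:  v_{1} + v_{2} + v_{4} + v_{7} = v_{8} ; sig = ⟨4 | 1⟩
  P = {2,3,4,7}:  v_{2} + v_{3} + v_{4} + v_{7} = v_{6} ; sig = ⟨4 | 1⟩

Signatures (|P|; sorted positive RHS coefficients), sorted:
[⟨2 | 0⟩, ⟨2 | 0⟩, ⟨2 | 0⟩, ⟨2 | 1 1⟩, ⟨2 | 1 1⟩, ⟨2 | 1 1⟩, ⟨2 | 1 1 1⟩, ⟨2 | 1 1 1⟩, ⟨2 | 1 1 1⟩, ⟨3 | 1⟩, ⟨3 | 2⟩, ⟨4 | 1⟩, ⟨4 | 1⟩, ⟨4 | 1⟩]


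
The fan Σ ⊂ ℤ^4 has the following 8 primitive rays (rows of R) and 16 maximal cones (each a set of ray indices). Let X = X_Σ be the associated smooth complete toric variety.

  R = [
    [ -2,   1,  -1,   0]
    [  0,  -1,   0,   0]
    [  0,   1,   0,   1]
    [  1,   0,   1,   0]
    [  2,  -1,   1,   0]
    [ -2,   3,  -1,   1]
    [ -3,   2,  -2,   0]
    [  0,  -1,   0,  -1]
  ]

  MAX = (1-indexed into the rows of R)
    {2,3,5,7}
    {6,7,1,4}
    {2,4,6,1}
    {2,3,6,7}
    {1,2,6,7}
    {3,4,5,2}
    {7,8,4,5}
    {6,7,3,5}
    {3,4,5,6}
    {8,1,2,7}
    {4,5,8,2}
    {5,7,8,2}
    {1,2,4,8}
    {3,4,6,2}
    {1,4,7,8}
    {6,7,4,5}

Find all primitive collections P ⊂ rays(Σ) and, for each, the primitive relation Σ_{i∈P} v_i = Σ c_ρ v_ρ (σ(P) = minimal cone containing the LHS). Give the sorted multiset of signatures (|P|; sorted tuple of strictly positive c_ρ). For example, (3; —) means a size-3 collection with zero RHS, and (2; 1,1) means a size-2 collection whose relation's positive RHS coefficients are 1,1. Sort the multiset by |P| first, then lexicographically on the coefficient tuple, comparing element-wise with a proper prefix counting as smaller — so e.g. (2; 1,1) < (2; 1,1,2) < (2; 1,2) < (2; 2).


Σ has 7 primitive collections:

  {1,5}:  v_{1} + v_{5} = 0  so sig = (2; —)
  {3,8}:  v_{3} + v_{8} = 0  so sig = (2; —)
  {1,3}:  v_{1} + v_{3} = v_{2} + v_{6}  so sig = (2; 1,1)
  {6,8}:  v_{6} + v_{8} = v_{4} + v_{7}  so sig = (2; 1,1)
  {2,4,7}:  v_{2} + v_{4} + v_{7} = v_{1}  so sig = (3; 1)
  {2,5,6}:  v_{2} + v_{5} + v_{6} = v_{3}  so sig = (3; 1)
  {3,4,7}:  v_{3} + v_{4} + v_{7} = v_{6}  so sig = (3; 1)

Signatures (|P|; sorted positive RHS coefficients), sorted:
    (2; —)
    (2; —)
    (2; 1,1)
    (2; 1,1)
    (3; 1)
    (3; 1)
    (3; 1)


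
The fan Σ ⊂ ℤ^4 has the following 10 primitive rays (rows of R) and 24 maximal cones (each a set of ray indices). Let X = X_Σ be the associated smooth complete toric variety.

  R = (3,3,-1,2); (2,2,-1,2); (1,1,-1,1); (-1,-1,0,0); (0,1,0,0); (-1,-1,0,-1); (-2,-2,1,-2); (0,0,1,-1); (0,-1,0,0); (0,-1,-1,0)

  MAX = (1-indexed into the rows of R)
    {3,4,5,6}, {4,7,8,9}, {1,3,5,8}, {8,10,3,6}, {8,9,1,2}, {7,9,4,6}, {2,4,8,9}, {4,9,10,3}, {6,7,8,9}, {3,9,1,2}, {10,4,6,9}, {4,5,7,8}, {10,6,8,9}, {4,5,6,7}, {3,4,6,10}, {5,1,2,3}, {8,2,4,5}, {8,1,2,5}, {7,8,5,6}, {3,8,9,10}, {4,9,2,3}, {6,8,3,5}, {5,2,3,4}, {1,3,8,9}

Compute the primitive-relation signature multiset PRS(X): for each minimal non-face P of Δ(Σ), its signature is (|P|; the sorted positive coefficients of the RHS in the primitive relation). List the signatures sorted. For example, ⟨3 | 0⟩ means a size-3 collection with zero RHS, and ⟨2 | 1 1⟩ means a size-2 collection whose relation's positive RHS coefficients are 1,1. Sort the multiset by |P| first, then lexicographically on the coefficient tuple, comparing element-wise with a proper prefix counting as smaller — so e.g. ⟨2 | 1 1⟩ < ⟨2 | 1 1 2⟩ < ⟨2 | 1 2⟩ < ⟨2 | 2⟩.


Minimal non-faces — 16 found among 10 rays, 24 max cones:

  {2,7}:  v_{2} + v_{7} = 0 — sig = ⟨2 | 0⟩
  {5,9}:  v_{5} + v_{9} = 0 — sig = ⟨2 | 0⟩
  {1,4}:  v_{1} + v_{4} = v_{2} — sig = ⟨2 | 1⟩
  {2,6}:  v_{2} + v_{6} = v_{3} — sig = ⟨2 | 1⟩
  {3,7}:  v_{3} + v_{7} = v_{6} — sig = ⟨2 | 1⟩
  {1,7}:  v_{1} + v_{7} = v_{3} + v_{8} — sig = ⟨2 | 1 1⟩
  {5,10}:  v_{5} + v_{10} = v_{3} + v_{6} — sig = ⟨2 | 1 1⟩
  {1,10}:  v_{1} + v_{10} = 3·v_{3} + v_{8} + v_{9} — sig = ⟨2 | 1 1 3⟩
  {1,6}:  v_{1} + v_{6} = 2·v_{3} + v_{8} — sig = ⟨2 | 1 2⟩
  {2,10}:  v_{2} + v_{10} = 2·v_{3} + v_{9} — sig = ⟨2 | 1 2⟩
  {7,10}:  v_{7} + v_{10} = 2·v_{6} + v_{9} — sig = ⟨2 | 1 2⟩
  {3,4,8}:  v_{3} + v_{4} + v_{8} = 0 — sig = ⟨3 | 0⟩
  {2,3,8}:  v_{2} + v_{3} + v_{8} = v_{1} — sig = ⟨3 | 1⟩
  {3,6,9}:  v_{3} + v_{6} + v_{9} = v_{10} — sig = ⟨3 | 1⟩
  {4,6,8}:  v_{4} + v_{6} + v_{8} = v_{7} — sig = ⟨3 | 1⟩
  {4,8,10}:  v_{4} + v_{8} + v_{10} = v_{6} + v_{9} — sig = ⟨3 | 1 1⟩

Sorted signature multiset PRS(X):
{ ⟨2 | 0⟩ ×2,  ⟨2 | 1⟩ ×3,  ⟨2 | 1 1⟩ ×2,  ⟨2 | 1 1 3⟩,  ⟨2 | 1 2⟩ ×3,  ⟨3 | 0⟩,  ⟨3 | 1⟩ ×3,  ⟨3 | 1 1⟩ }


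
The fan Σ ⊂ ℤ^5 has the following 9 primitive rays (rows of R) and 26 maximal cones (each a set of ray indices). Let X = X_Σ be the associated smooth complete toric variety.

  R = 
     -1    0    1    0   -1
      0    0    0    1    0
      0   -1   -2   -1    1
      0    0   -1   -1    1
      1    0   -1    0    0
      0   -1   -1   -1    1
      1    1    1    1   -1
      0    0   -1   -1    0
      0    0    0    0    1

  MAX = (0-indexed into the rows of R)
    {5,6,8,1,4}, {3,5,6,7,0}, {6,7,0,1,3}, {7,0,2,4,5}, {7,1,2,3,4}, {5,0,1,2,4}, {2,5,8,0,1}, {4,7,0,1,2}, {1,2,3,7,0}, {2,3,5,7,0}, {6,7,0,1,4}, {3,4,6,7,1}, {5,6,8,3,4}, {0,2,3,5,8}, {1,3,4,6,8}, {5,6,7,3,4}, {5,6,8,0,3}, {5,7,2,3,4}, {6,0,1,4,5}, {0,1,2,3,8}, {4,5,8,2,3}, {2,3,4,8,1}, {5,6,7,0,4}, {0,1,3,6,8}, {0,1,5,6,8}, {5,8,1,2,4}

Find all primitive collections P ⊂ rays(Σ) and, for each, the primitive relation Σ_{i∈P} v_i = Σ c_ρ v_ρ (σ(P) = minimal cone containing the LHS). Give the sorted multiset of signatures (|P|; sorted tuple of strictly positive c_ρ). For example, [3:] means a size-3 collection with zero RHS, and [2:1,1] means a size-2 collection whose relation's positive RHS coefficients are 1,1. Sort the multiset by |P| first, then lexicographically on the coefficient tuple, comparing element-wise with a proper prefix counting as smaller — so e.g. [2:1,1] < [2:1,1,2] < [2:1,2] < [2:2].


Primitive collections (6):

  P = {2,6}:  v_{2} + v_{6} = v_{4}  so sig = [2:1]
  P = {7,8}:  v_{7} + v_{8} = v_{3}  so sig = [2:1]
  P = {0,4,8}:  v_{0} + v_{4} + v_{8} = 0  so sig = [3:]
  P = {0,3,4}:  v_{0} + v_{3} + v_{4} = v_{7}  so sig = [3:1]
  P = {1,5,7}:  v_{1} + v_{5} + v_{7} = v_{2}  so sig = [3:1]
  P = {1,3,5}:  v_{1} + v_{3} + v_{5} = v_{2} + v_{8}  so sig = [3:1,1]

Hence PRS(X_Σ) =
    |P|=2: 2 collections, coeffs (1), (1)
    |P|=3: 4 collections, coeffs (), (1), (1), (1,1)


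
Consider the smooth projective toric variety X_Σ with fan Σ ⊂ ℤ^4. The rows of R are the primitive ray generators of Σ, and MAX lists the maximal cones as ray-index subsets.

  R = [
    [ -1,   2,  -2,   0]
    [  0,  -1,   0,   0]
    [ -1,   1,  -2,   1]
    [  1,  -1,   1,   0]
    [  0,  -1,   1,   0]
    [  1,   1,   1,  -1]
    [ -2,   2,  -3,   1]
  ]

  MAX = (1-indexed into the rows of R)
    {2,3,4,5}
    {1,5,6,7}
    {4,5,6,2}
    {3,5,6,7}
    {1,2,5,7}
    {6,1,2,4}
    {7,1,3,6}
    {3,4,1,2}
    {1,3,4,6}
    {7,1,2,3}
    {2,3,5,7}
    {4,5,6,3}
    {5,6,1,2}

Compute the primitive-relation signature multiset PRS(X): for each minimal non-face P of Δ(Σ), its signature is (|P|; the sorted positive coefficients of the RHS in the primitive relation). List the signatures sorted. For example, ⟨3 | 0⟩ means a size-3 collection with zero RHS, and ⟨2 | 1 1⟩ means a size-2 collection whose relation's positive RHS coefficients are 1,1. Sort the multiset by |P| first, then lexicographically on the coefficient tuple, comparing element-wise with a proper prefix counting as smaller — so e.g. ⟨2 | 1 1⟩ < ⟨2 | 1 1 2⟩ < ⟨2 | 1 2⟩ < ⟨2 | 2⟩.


Minimal non-faces — 5 found among 7 rays, 13 max cones:

  P={4,7}:  v_{4} + v_{7} = v_{3}  so sig = ⟨2 | 1⟩
  P={1,4,5}:  v_{1} + v_{4} + v_{5} = 0  so sig = ⟨3 | 0⟩
  P={1,3,5}:  v_{1} + v_{3} + v_{5} = v_{7}  so sig = ⟨3 | 1⟩
  P={2,6,7}:  v_{2} + v_{6} + v_{7} = v_{1}  so sig = ⟨3 | 1⟩
  P={2,3,6}:  v_{2} + v_{3} + v_{6} = v_{1} + v_{4}  so sig = ⟨3 | 1 1⟩

Signatures (|P|; sorted positive RHS coefficients), sorted:
    ⟨2 | 1⟩
    ⟨3 | 0⟩
    ⟨3 | 1⟩
    ⟨3 | 1⟩
    ⟨3 | 1 1⟩


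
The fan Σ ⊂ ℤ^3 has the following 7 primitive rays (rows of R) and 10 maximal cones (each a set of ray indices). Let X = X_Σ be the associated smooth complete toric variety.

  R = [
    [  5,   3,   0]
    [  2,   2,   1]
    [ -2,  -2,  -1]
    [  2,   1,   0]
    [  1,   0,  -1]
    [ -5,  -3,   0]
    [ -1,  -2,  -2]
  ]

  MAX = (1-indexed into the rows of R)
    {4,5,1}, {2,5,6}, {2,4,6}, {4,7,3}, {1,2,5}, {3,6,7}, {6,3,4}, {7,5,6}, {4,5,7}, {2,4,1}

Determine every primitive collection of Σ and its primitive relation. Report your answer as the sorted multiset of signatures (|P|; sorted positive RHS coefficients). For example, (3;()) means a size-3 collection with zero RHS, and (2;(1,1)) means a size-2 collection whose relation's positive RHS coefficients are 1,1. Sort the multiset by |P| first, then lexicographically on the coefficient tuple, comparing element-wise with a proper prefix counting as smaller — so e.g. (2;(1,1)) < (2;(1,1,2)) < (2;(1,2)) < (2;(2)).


9 collections generate NE(X_Σ); each relation:

  • {1,6}:  v_{1} + v_{6} = 0 — sig = (2;())
  • {2,3}:  v_{2} + v_{3} = 0 — sig = (2;())
  • {2,7}:  v_{2} + v_{7} = v_{5} — sig = (2;(1))
  • {3,5}:  v_{3} + v_{5} = v_{7} — sig = (2;(1))
  • {1,3}:  v_{1} + v_{3} = v_{4} + v_{5} — sig = (2;(1,1))
  • {1,7}:  v_{1} + v_{7} = v_{4} + 2·v_{5} — sig = (2;(1,2))
  • {2,4,5}:  v_{2} + v_{4} + v_{5} = v_{1} — sig = (3;(1))
  • {4,5,6}:  v_{4} + v_{5} + v_{6} = v_{3} — sig = (3;(1))
  • {4,6,7}:  v_{4} + v_{6} + v_{7} = 2·v_{3} — sig = (3;(2))

Hence PRS(X_Σ) =
{ (2;()) ×2,  (2;(1)) ×2,  (2;(1,1)),  (2;(1,2)),  (3;(1)) ×2,  (3;(2)) }


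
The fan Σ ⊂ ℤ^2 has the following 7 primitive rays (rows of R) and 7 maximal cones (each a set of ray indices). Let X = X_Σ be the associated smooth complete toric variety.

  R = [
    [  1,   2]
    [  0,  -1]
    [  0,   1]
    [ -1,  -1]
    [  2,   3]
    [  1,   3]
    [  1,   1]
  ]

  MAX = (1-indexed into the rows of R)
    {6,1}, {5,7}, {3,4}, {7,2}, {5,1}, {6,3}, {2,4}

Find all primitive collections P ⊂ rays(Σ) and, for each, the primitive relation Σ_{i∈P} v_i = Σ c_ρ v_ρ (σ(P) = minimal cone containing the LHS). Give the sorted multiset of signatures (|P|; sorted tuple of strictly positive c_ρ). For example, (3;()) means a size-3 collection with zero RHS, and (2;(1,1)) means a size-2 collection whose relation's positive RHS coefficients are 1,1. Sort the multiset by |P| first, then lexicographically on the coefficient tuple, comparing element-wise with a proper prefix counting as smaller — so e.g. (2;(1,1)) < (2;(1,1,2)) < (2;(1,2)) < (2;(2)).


Σ has 14 primitive collections:

  P = {2,3}:  v_{2} + v_{3} = 0 ; sig = (2;())
  P = {4,7}:  v_{4} + v_{7} = 0 ; sig = (2;())
  P = {1,2}:  v_{1} + v_{2} = v_{7} ; sig = (2;(1))
  P = {1,3}:  v_{1} + v_{3} = v_{6} ; sig = (2;(1))
  P = {1,4}:  v_{1} + v_{4} = v_{3} ; sig = (2;(1))
  P = {1,7}:  v_{1} + v_{7} = v_{5} ; sig = (2;(1))
  P = {2,6}:  v_{2} + v_{6} = v_{1} ; sig = (2;(1))
  P = {3,7}:  v_{3} + v_{7} = v_{1} ; sig = (2;(1))
  P = {4,5}:  v_{4} + v_{5} = v_{1} ; sig = (2;(1))
  P = {2,5}:  v_{2} + v_{5} = 2·v_{7} ; sig = (2;(2))
  P = {3,5}:  v_{3} + v_{5} = 2·v_{1} ; sig = (2;(2))
  P = {4,6}:  v_{4} + v_{6} = 2·v_{3} ; sig = (2;(2))
  P = {6,7}:  v_{6} + v_{7} = 2·v_{1} ; sig = (2;(2))
  P = {5,6}:  v_{5} + v_{6} = 3·v_{1} ; sig = (2;(3))

Signatures (|P|; sorted positive RHS coefficients), sorted:
    |P|=2: 14 collections, coeffs (), (), (1), (1), (1), (1), (1), (1), (1), (2), (2), (2), (2), (3)


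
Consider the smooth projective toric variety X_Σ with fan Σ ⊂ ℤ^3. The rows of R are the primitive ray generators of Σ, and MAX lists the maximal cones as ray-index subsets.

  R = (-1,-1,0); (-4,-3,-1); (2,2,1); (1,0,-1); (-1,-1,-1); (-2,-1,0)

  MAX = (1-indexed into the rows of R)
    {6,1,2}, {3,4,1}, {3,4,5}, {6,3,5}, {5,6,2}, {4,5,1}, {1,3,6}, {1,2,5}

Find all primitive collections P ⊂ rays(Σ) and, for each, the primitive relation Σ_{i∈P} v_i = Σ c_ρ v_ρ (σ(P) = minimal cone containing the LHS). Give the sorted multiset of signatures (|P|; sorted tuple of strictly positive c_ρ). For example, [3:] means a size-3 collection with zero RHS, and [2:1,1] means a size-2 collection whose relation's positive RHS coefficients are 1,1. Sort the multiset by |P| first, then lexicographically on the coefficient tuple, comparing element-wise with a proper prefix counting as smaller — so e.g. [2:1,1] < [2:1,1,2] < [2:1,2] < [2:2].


Minimal non-faces — 5 found among 6 rays, 8 max cones:

  P = {2,3}:  v_{2} + v_{3} = v_{6} — sig = [2:1]
  P = {4,6}:  v_{4} + v_{6} = v_{5} — sig = [2:1]
  P = {2,4}:  v_{2} + v_{4} = v_{1} + 2·v_{5} — sig = [2:1,2]
  P = {1,3,5}:  v_{1} + v_{3} + v_{5} = 0 — sig = [3:]
  P = {1,5,6}:  v_{1} + v_{5} + v_{6} = v_{2} — sig = [3:1]

Sorted signature multiset PRS(X):
    [2:1]
    [2:1]
    [2:1,2]
    [3:]
    [3:1]


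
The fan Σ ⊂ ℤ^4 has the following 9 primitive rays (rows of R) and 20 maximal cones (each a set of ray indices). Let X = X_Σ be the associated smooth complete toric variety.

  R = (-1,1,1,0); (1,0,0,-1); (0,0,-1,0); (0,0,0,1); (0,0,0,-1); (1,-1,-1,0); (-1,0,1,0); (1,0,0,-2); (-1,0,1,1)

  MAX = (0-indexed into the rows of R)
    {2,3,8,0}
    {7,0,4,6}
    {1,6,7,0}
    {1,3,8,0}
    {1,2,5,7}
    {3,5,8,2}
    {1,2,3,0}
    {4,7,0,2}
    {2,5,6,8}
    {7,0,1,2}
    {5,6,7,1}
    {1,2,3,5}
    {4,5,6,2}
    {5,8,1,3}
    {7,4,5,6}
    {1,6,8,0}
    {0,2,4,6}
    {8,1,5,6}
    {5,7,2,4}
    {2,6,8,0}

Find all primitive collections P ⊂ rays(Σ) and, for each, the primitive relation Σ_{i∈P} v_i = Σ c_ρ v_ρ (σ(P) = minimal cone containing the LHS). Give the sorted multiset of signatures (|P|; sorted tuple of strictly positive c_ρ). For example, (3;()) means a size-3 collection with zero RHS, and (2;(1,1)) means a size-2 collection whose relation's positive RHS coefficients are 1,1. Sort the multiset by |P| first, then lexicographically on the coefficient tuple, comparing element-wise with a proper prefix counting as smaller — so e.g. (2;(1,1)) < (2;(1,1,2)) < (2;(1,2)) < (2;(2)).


10 collections generate NE(X_Σ); each relation:

  P = {0,5}:  v_{0} + v_{5} = 0  →  sig = (2;())
  P = {3,4}:  v_{3} + v_{4} = 0  →  sig = (2;())
  P = {1,4}:  v_{1} + v_{4} = v_{7}  →  sig = (2;(1))
  P = {3,6}:  v_{3} + v_{6} = v_{8}  →  sig = (2;(1))
  P = {3,7}:  v_{3} + v_{7} = v_{1}  →  sig = (2;(1))
  P = {4,8}:  v_{4} + v_{8} = v_{6}  →  sig = (2;(1))
  P = {7,8}:  v_{7} + v_{8} = v_{1} + v_{6}  →  sig = (2;(1,1))
  P = {1,2,8}:  v_{1} + v_{2} + v_{8} = 0  →  sig = (3;())
  P = {1,2,6}:  v_{1} + v_{2} + v_{6} = v_{4}  →  sig = (3;(1))
  P = {2,6,7}:  v_{2} + v_{6} + v_{7} = 2·v_{4}  →  sig = (3;(2))

Sorted signature multiset PRS(X):
{ (2;()) ×2,  (2;(1)) ×4,  (2;(1,1)),  (3;()),  (3;(1)),  (3;(2)) }


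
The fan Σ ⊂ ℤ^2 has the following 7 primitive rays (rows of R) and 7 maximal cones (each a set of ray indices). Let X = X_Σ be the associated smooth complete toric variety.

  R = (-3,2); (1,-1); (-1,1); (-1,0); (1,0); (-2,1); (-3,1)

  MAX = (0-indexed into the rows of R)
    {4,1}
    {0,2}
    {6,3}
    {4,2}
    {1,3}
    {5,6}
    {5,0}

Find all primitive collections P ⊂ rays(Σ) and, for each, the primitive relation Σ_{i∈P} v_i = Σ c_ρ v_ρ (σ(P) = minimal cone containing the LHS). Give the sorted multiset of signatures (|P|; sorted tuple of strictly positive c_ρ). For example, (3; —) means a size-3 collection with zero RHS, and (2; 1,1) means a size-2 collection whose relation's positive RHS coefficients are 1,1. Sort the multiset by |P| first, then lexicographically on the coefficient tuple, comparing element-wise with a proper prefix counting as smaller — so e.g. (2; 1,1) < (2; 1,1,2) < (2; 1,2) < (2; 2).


Δ(Σ) — 7 vertices, 14 min non-faces:

  P={1,2}:  v_{1} + v_{2} = 0 ; sig = (2; —)
  P={3,4}:  v_{3} + v_{4} = 0 ; sig = (2; —)
  P={0,1}:  v_{0} + v_{1} = v_{5} ; sig = (2; 1)
  P={1,5}:  v_{1} + v_{5} = v_{3} ; sig = (2; 1)
  P={2,3}:  v_{2} + v_{3} = v_{5} ; sig = (2; 1)
  P={2,5}:  v_{2} + v_{5} = v_{0} ; sig = (2; 1)
  P={3,5}:  v_{3} + v_{5} = v_{6} ; sig = (2; 1)
  P={4,5}:  v_{4} + v_{5} = v_{2} ; sig = (2; 1)
  P={4,6}:  v_{4} + v_{6} = v_{5} ; sig = (2; 1)
  P={0,3}:  v_{0} + v_{3} = 2·v_{5} ; sig = (2; 2)
  P={0,4}:  v_{0} + v_{4} = 2·v_{2} ; sig = (2; 2)
  P={1,6}:  v_{1} + v_{6} = 2·v_{3} ; sig = (2; 2)
  P={2,6}:  v_{2} + v_{6} = 2·v_{5} ; sig = (2; 2)
  P={0,6}:  v_{0} + v_{6} = 3·v_{5} ; sig = (2; 3)

Signatures (|P|; sorted positive RHS coefficients), sorted:
{ (2; —) ×2,  (2; 1) ×7,  (2; 2) ×4,  (2; 3) }


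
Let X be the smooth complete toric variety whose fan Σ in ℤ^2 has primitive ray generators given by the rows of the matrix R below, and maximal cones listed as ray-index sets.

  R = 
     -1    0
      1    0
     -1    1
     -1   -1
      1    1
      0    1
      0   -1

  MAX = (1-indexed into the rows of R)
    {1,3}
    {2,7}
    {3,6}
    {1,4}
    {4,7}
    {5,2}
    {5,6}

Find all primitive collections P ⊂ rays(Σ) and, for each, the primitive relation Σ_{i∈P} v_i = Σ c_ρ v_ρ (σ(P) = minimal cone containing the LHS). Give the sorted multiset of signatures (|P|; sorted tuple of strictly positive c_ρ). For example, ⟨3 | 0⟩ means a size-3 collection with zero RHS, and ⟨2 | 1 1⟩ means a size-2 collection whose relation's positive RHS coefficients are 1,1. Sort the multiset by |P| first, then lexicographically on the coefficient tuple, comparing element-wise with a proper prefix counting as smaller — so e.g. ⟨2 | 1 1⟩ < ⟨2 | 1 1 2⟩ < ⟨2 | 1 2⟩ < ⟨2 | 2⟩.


Σ has 14 primitive collections:

  P = {1,2}:  v_{1} + v_{2} = 0  →  sig = ⟨2 | 0⟩
  P = {4,5}:  v_{4} + v_{5} = 0  →  sig = ⟨2 | 0⟩
  P = {6,7}:  v_{6} + v_{7} = 0  →  sig = ⟨2 | 0⟩
  P = {1,5}:  v_{1} + v_{5} = v_{6}  →  sig = ⟨2 | 1⟩
  P = {1,6}:  v_{1} + v_{6} = v_{3}  →  sig = ⟨2 | 1⟩
  P = {1,7}:  v_{1} + v_{7} = v_{4}  →  sig = ⟨2 | 1⟩
  P = {2,3}:  v_{2} + v_{3} = v_{6}  →  sig = ⟨2 | 1⟩
  P = {2,4}:  v_{2} + v_{4} = v_{7}  →  sig = ⟨2 | 1⟩
  P = {2,6}:  v_{2} + v_{6} = v_{5}  →  sig = ⟨2 | 1⟩
  P = {3,7}:  v_{3} + v_{7} = v_{1}  →  sig = ⟨2 | 1⟩
  P = {4,6}:  v_{4} + v_{6} = v_{1}  →  sig = ⟨2 | 1⟩
  P = {5,7}:  v_{5} + v_{7} = v_{2}  →  sig = ⟨2 | 1⟩
  P = {3,4}:  v_{3} + v_{4} = 2·v_{1}  →  sig = ⟨2 | 2⟩
  P = {3,5}:  v_{3} + v_{5} = 2·v_{6}  →  sig = ⟨2 | 2⟩

Signatures (|P|; sorted positive RHS coefficients), sorted:
[⟨2 | 0⟩, ⟨2 | 0⟩, ⟨2 | 0⟩, ⟨2 | 1⟩, ⟨2 | 1⟩, ⟨2 | 1⟩, ⟨2 | 1⟩, ⟨2 | 1⟩, ⟨2 | 1⟩, ⟨2 | 1⟩, ⟨2 | 1⟩, ⟨2 | 1⟩, ⟨2 | 2⟩, ⟨2 | 2⟩]


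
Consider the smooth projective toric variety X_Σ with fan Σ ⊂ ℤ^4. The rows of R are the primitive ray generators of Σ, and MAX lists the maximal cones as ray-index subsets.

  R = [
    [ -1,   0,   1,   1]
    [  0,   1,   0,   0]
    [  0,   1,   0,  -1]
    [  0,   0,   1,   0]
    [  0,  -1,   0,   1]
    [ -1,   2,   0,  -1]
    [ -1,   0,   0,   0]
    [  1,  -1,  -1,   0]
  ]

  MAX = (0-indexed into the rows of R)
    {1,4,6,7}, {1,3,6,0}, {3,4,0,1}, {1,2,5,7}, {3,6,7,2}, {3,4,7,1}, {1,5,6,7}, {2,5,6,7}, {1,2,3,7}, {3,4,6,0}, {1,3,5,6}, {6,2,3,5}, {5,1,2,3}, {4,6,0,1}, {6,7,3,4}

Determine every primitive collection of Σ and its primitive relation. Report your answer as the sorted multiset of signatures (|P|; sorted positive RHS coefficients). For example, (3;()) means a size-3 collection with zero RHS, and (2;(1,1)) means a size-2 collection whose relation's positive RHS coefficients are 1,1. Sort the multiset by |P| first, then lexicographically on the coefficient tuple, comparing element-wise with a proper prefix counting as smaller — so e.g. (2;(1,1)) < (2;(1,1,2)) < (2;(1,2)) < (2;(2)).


Δ(Σ) — 8 vertices, 9 min non-faces:

  P = {2,4}:  v_{2} + v_{4} = 0 — sig = (2;())
  P = {0,7}:  v_{0} + v_{7} = v_{4} — sig = (2;(1))
  P = {4,5}:  v_{4} + v_{5} = v_{1} + v_{6} — sig = (2;(1,1))
  P = {0,2}:  v_{0} + v_{2} = v_{1} + v_{3} + v_{6} — sig = (2;(1,1,1))
  P = {0,5}:  v_{0} + v_{5} = 2·v_{1} + v_{3} + 2·v_{6} — sig = (2;(1,2,2))
  P = {1,2,6}:  v_{1} + v_{2} + v_{6} = v_{5} — sig = (3;(1))
  P = {3,5,7}:  v_{3} + v_{5} + v_{7} = v_{2} — sig = (3;(1))
  P = {1,3,6,7}:  v_{1} + v_{3} + v_{6} + v_{7} = 0 — sig = (4;())
  P = {1,3,4,6}:  v_{1} + v_{3} + v_{4} + v_{6} = v_{0} — sig = (4;(1))

Hence PRS(X_Σ) =
    (2;())
    (2;(1))
    (2;(1,1))
    (2;(1,1,1))
    (2;(1,2,2))
    (3;(1))
    (3;(1))
    (4;())
    (4;(1))


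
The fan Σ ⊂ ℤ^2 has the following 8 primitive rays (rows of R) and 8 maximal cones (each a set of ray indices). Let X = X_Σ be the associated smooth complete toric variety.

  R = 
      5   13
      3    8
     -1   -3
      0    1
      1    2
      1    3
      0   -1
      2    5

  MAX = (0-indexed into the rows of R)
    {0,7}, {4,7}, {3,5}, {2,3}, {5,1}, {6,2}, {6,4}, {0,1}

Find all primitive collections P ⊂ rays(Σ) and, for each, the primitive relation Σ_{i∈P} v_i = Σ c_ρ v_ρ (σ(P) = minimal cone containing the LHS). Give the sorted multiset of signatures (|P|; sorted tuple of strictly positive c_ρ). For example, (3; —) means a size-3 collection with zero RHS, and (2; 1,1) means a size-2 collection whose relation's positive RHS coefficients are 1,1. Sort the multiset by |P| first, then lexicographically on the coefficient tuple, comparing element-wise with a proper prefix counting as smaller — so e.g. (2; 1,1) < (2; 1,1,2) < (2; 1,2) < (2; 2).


Σ has 20 primitive collections:

  {2,5}:  v_{2} + v_{5} = 0  so sig = (2; —)
  {3,6}:  v_{3} + v_{6} = 0  so sig = (2; —)
  {1,2}:  v_{1} + v_{2} = v_{7}  so sig = (2; 1)
  {1,7}:  v_{1} + v_{7} = v_{0}  so sig = (2; 1)
  {2,4}:  v_{2} + v_{4} = v_{6}  so sig = (2; 1)
  {2,7}:  v_{2} + v_{7} = v_{4}  so sig = (2; 1)
  {3,4}:  v_{3} + v_{4} = v_{5}  so sig = (2; 1)
  {4,5}:  v_{4} + v_{5} = v_{7}  so sig = (2; 1)
  {5,6}:  v_{5} + v_{6} = v_{4}  so sig = (2; 1)
  {5,7}:  v_{5} + v_{7} = v_{1}  so sig = (2; 1)
  {1,6}:  v_{1} + v_{6} = v_{4} + v_{7}  so sig = (2; 1,1)
  {0,3}:  v_{0} + v_{3} = v_{1} + 2·v_{5}  so sig = (2; 1,2)
  {0,6}:  v_{0} + v_{6} = v_{4} + 2·v_{7}  so sig = (2; 1,2)
  {0,2}:  v_{0} + v_{2} = 2·v_{7}  so sig = (2; 2)
  {0,5}:  v_{0} + v_{5} = 2·v_{1}  so sig = (2; 2)
  {1,4}:  v_{1} + v_{4} = 2·v_{7}  so sig = (2; 2)
  {3,7}:  v_{3} + v_{7} = 2·v_{5}  so sig = (2; 2)
  {6,7}:  v_{6} + v_{7} = 2·v_{4}  so sig = (2; 2)
  {0,4}:  v_{0} + v_{4} = 3·v_{7}  so sig = (2; 3)
  {1,3}:  v_{1} + v_{3} = 3·v_{5}  so sig = (2; 3)

Hence PRS(X_Σ) =
    |P|=2: 20 collections, coeffs (), (), (1), (1), (1), (1), (1), (1), (1), (1), (1,1), (1,2), (1,2), (2), (2), (2), (2), (2), (3), (3)


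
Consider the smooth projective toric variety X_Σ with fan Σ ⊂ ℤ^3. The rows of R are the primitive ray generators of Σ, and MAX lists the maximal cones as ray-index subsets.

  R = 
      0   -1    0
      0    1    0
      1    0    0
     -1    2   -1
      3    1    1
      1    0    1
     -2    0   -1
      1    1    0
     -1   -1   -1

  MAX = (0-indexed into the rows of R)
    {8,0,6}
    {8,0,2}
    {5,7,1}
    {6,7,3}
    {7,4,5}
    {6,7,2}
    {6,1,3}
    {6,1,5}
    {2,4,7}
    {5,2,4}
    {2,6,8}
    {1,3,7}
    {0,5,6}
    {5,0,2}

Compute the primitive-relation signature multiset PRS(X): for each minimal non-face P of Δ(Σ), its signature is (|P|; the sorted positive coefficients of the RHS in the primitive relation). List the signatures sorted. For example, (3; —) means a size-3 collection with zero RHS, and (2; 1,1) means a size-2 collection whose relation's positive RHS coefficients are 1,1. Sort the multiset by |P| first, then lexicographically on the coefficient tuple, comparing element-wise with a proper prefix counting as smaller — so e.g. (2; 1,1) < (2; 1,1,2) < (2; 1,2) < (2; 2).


|primitive collections| = 20. Relations:

  P={0,1}:  v_{0} + v_{1} = 0  ⟹  sig = (2; —)
  P={0,7}:  v_{0} + v_{7} = v_{2}  ⟹  sig = (2; 1)
  P={1,2}:  v_{1} + v_{2} = v_{7}  ⟹  sig = (2; 1)
  P={4,6}:  v_{4} + v_{6} = v_{7}  ⟹  sig = (2; 1)
  P={5,8}:  v_{5} + v_{8} = v_{0}  ⟹  sig = (2; 1)
  P={0,3}:  v_{0} + v_{3} = v_{6} + v_{7}  ⟹  sig = (2; 1,1)
  P={1,8}:  v_{1} + v_{8} = v_{2} + v_{6}  ⟹  sig = (2; 1,1)
  P={3,8}:  v_{3} + v_{8} = v_{2} + 2·v_{6} + v_{7}  ⟹  sig = (2; 1,1,2)
  P={0,4}:  v_{0} + v_{4} = 2·v_{2} + v_{5}  ⟹  sig = (2; 1,2)
  P={1,4}:  v_{1} + v_{4} = v_{5} + 2·v_{7}  ⟹  sig = (2; 1,2)
  P={2,3}:  v_{2} + v_{3} = v_{6} + 2·v_{7}  ⟹  sig = (2; 1,2)
  P={3,4}:  v_{3} + v_{4} = v_{1} + 2·v_{7}  ⟹  sig = (2; 1,2)
  P={7,8}:  v_{7} + v_{8} = 2·v_{2} + v_{6}  ⟹  sig = (2; 1,2)
  P={3,5}:  v_{3} + v_{5} = 2·v_{1}  ⟹  sig = (2; 2)
  P={4,8}:  v_{4} + v_{8} = 2·v_{2}  ⟹  sig = (2; 2)
  P={2,5,6}:  v_{2} + v_{5} + v_{6} = 0  ⟹  sig = (3; —)
  P={0,2,6}:  v_{0} + v_{2} + v_{6} = v_{8}  ⟹  sig = (3; 1)
  P={1,6,7}:  v_{1} + v_{6} + v_{7} = v_{3}  ⟹  sig = (3; 1)
  P={2,5,7}:  v_{2} + v_{5} + v_{7} = v_{4}  ⟹  sig = (3; 1)
  P={5,6,7}:  v_{5} + v_{6} + v_{7} = v_{1}  ⟹  sig = (3; 1)

Hence PRS(X_Σ) =
[(2; —), (2; 1), (2; 1), (2; 1), (2; 1), (2; 1,1), (2; 1,1), (2; 1,1,2), (2; 1,2), (2; 1,2), (2; 1,2), (2; 1,2), (2; 1,2), (2; 2), (2; 2), (3; —), (3; 1), (3; 1), (3; 1), (3; 1)]


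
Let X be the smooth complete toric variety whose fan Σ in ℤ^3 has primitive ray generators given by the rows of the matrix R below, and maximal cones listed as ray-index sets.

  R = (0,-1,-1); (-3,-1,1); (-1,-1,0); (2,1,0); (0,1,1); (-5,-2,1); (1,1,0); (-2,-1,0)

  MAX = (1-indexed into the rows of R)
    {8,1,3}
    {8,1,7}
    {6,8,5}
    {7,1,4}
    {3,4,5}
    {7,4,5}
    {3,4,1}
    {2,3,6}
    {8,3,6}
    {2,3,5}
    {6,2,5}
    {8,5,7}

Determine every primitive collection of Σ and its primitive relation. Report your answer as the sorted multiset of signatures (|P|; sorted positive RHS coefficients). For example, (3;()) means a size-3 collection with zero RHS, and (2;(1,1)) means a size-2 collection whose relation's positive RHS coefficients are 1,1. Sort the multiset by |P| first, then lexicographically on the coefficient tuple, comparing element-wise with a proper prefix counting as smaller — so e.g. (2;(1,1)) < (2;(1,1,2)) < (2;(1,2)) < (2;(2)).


Primitive collections (12):

  P={1,5}:  v_{1} + v_{5} = 0 ; sig = (2;())
  P={3,7}:  v_{3} + v_{7} = 0 ; sig = (2;())
  P={4,8}:  v_{4} + v_{8} = 0 ; sig = (2;())
  P={2,8}:  v_{2} + v_{8} = v_{6} ; sig = (2;(1))
  P={4,6}:  v_{4} + v_{6} = v_{2} ; sig = (2;(1))
  P={1,2}:  v_{1} + v_{2} = v_{3} + v_{8} ; sig = (2;(1,1))
  P={2,4}:  v_{2} + v_{4} = v_{3} + v_{5} ; sig = (2;(1,1))
  P={2,7}:  v_{2} + v_{7} = v_{5} + v_{8} ; sig = (2;(1,1))
  P={1,6}:  v_{1} + v_{6} = v_{3} + 2·v_{8} ; sig = (2;(1,2))
  P={6,7}:  v_{6} + v_{7} = v_{5} + 2·v_{8} ; sig = (2;(1,2))
  P={3,5,8}:  v_{3} + v_{5} + v_{8} = v_{2} ; sig = (3;(1))
  P={3,5,6}:  v_{3} + v_{5} + v_{6} = 2·v_{2} ; sig = (3;(2))

Sorted signature multiset PRS(X):
{ (2;()) ×3,  (2;(1)) ×2,  (2;(1,1)) ×3,  (2;(1,2)) ×2,  (3;(1)),  (3;(2)) }


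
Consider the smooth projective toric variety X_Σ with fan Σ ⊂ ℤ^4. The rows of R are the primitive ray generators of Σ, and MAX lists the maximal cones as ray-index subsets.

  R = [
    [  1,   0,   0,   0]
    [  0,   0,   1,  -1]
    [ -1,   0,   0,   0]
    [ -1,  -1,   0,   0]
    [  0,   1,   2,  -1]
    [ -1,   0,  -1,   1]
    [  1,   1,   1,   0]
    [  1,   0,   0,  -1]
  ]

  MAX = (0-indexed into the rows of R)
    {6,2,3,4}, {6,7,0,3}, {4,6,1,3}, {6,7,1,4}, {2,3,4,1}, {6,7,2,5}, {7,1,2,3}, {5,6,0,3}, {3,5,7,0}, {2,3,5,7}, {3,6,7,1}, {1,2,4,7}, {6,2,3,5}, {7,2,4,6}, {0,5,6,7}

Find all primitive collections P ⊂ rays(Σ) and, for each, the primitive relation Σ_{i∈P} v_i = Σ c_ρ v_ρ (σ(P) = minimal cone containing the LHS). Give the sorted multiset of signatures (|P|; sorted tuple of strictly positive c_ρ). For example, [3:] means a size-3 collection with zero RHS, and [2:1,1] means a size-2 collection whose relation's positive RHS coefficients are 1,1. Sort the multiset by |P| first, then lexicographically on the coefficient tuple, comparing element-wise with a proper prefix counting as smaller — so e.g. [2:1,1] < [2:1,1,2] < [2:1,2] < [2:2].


9 collections generate NE(X_Σ); each relation:

  P={0,2}:  v_{0} + v_{2} = 0  ⇒ sig = [2:]
  P={1,5}:  v_{1} + v_{5} = v_{2}  ⇒ sig = [2:1]
  P={0,4}:  v_{0} + v_{4} = v_{1} + v_{6}  ⇒ sig = [2:1,1]
  P={0,1}:  v_{0} + v_{1} = v_{3} + v_{6} + v_{7}  ⇒ sig = [2:1,1,1]
  P={4,5}:  v_{4} + v_{5} = 2·v_{2} + v_{6}  ⇒ sig = [2:1,2]
  P={1,2,6}:  v_{1} + v_{2} + v_{6} = v_{4}  ⇒ sig = [3:1]
  P={3,4,7}:  v_{3} + v_{4} + v_{7} = 2·v_{1}  ⇒ sig = [3:2]
  P={3,5,6,7}:  v_{3} + v_{5} + v_{6} + v_{7} = 0  ⇒ sig = [4:]
  P={2,3,6,7}:  v_{2} + v_{3} + v_{6} + v_{7} = v_{1}  ⇒ sig = [4:1]

so the primitive-relation signature multiset is
[[2:], [2:1], [2:1,1], [2:1,1,1], [2:1,2], [3:1], [3:2], [4:], [4:1]]
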